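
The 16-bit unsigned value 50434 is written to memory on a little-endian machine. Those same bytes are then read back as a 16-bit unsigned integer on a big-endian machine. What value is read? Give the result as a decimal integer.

50434 in 16-bit hexadecimal is 0xC502.
Stored little-endian, the bytes at ascending addresses are 02 C5.
Read back as big-endian, the last byte is least significant, giving 0x02C5.
0x02C5 = 709.

709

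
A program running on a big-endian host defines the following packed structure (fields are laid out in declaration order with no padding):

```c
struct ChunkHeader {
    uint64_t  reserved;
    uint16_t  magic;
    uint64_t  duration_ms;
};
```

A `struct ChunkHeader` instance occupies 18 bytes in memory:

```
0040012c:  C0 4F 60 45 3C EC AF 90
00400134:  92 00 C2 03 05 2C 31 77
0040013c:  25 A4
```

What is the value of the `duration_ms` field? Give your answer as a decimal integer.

13980023355654743460

`duration_ms` follows `reserved` (8 B), `magic` (2 B), so it starts at offset 8 + 2 = 10 and occupies 8 bytes.
Bytes at offsets 10..17: C2 03 05 2C 31 77 25 A4.
Big-endian: lowest address holds the most-significant byte.
The bytes are already most-significant first: 0xC203052C317725A4.
0xC203052C317725A4 = 13980023355654743460.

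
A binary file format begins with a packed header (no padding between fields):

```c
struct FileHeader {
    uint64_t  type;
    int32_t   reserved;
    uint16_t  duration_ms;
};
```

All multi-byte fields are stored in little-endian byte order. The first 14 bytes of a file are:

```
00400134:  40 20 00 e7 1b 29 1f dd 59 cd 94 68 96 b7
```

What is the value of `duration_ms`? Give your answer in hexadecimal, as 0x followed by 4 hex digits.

0xB796

`duration_ms` follows `type` (8 B), `reserved` (4 B), so it starts at offset 8 + 4 = 12 and occupies 2 bytes.
Bytes at offsets 12..13: 96 B7.
In little-endian order the low byte comes first in memory.
Reassemble most-significant byte first: B7 96 → 0xB796.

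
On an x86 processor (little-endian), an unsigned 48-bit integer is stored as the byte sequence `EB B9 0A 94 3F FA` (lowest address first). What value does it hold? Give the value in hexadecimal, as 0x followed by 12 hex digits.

0xFA3F940AB9EB

In little-endian order the low byte comes first in memory.
Reassemble most-significant byte first: FA 3F 94 0A B9 EB → 0xFA3F940AB9EB.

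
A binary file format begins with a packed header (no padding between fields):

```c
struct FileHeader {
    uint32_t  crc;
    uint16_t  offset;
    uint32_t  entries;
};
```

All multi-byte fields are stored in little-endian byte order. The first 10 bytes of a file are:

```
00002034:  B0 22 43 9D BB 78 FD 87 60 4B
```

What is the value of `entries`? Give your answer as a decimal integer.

`entries` follows `crc` (4 B), `offset` (2 B), so it starts at offset 4 + 2 = 6 and occupies 4 bytes.
Bytes at offsets 6..9: FD 87 60 4B.
In little-endian order the low byte comes first in memory.
Reassemble most-significant byte first: 4B 60 87 FD → 0x4B6087FD.
0x4B6087FD = 1264617469.

1264617469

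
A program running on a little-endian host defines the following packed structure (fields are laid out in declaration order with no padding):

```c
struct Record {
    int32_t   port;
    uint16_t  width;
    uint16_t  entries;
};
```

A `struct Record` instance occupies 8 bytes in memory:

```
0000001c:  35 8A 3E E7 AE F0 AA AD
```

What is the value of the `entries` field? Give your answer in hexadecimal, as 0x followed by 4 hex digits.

0xADAA

`entries` follows `port` (4 B), `width` (2 B), so it starts at offset 4 + 2 = 6 and occupies 2 bytes.
Bytes at offsets 6..7: AA AD.
Little-endian: lowest address holds the least-significant byte.
Reassemble most-significant byte first: AD AA → 0xADAA.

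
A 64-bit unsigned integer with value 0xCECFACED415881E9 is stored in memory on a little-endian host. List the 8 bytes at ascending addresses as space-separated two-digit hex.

Split into bytes (most-significant first): CE CF AC ED 41 58 81 E9.
In little-endian order the low byte comes first in memory.
So at ascending addresses the bytes are E9 81 58 41 ED AC CF CE.

E9 81 58 41 ED AC CF CE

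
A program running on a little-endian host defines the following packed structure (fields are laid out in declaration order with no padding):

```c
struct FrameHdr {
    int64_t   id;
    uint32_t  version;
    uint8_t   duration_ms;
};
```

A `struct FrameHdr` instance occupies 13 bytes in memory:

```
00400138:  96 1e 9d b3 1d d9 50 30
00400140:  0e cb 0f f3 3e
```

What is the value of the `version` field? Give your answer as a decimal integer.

4077898510

`version` follows `id` (8 bytes), so it starts at byte offset 8 and occupies 4 bytes.
Bytes at offsets 8..11: 0E CB 0F F3.
Little-endian stores the least-significant byte at the lowest address.
Reassemble most-significant byte first: F3 0F CB 0E → 0xF30FCB0E.
0xF30FCB0E = 4077898510.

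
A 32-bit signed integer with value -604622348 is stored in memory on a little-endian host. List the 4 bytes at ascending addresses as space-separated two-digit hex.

F4 31 F6 DB

Two's complement of -604622348 in 32 bits: 604622348 = 0x2409CE0C; invert → 0xDBF631F3; add 1 → 0xDBF631F4.
Split into bytes (most-significant first): DB F6 31 F4.
Little-endian stores the least-significant byte at the lowest address.
So at ascending addresses the bytes are F4 31 F6 DB.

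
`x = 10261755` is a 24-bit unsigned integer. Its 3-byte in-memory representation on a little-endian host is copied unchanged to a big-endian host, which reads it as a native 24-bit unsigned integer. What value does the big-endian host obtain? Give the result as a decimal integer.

16487580

10261755 in 24-bit hexadecimal is 0x9C94FB.
Stored little-endian, the bytes at ascending addresses are FB 94 9C.
Read back as big-endian, the last byte is least significant, giving 0xFB949C.
0xFB949C = 16487580.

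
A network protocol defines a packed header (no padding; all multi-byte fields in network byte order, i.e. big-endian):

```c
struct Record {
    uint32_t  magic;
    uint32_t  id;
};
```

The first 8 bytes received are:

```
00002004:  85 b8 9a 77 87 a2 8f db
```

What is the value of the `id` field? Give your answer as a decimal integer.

`id` follows `magic` (4 bytes), so it starts at byte offset 4 and occupies 4 bytes.
Bytes at offsets 4..7: 87 A2 8F DB.
In big-endian order the high byte comes first in memory.
The bytes are already most-significant first: 0x87A28FDB.
0x87A28FDB = 2275577819.

2275577819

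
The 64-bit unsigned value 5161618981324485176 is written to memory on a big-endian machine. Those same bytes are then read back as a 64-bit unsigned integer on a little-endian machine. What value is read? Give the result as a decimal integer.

5161618981324485176 in 64-bit hexadecimal is 0x47A1C11DB7C27238.
Stored big-endian, the bytes at ascending addresses are 47 A1 C1 1D B7 C2 72 38.
Read back as little-endian, the first byte is least significant, giving 0x3872C2B71DC1A147.
0x3872C2B71DC1A147 = 4067527505203011911.

4067527505203011911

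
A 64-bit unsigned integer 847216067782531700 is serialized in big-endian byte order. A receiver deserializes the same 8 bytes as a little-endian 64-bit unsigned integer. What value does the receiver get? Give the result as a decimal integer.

847216067782531700 in 64-bit hexadecimal is 0x0BC1EA86602E5A74.
Stored big-endian, the bytes at ascending addresses are 0B C1 EA 86 60 2E 5A 74.
Read back as little-endian, the first byte is least significant, giving 0x745A2E6086EAC10B.
0x745A2E6086EAC10B = 8384064648418869515.

8384064648418869515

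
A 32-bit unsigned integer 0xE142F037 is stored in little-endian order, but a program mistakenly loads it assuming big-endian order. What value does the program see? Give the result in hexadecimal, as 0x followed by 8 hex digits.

Stored little-endian, the bytes at ascending addresses are 37 F0 42 E1.
Read back as big-endian, the last byte is least significant, giving 0x37F042E1.

0x37F042E1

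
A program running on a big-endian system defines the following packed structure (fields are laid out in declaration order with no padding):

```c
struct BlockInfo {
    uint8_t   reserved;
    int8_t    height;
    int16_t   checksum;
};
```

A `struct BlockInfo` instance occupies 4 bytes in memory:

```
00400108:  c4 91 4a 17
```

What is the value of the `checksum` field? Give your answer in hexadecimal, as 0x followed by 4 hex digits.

`checksum` follows `reserved` (1 B), `height` (1 B), so it starts at offset 1 + 1 = 2 and occupies 2 bytes.
Bytes at offsets 2..3: 4A 17.
Big-endian: lowest address holds the most-significant byte.
The bytes are already most-significant first: 0x4A17.

0x4A17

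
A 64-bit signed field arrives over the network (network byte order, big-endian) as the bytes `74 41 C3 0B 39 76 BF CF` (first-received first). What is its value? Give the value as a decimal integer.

In big-endian order the high byte comes first in memory.
The bytes are already most-significant first: 0x7441C30B3976BFCF.
0x7441C30B3976BFCF = 8377191234861973455.

8377191234861973455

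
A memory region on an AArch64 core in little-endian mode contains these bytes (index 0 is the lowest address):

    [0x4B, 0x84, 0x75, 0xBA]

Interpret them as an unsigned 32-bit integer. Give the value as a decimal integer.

3128263755

In little-endian order the low byte comes first in memory.
Reassemble most-significant byte first: BA 75 84 4B → 0xBA75844B.
0xBA75844B = 3128263755.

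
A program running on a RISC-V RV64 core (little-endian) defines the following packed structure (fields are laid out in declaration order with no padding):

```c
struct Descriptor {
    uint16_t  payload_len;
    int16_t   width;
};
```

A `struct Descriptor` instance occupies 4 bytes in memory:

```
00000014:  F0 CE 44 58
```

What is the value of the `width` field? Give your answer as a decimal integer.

22596

`width` follows `payload_len` (2 bytes), so it starts at byte offset 2 and occupies 2 bytes.
Bytes at offsets 2..3: 44 58.
Little-endian stores the least-significant byte at the lowest address.
Reassemble most-significant byte first: 58 44 → 0x5844.
0x5844 = 22596.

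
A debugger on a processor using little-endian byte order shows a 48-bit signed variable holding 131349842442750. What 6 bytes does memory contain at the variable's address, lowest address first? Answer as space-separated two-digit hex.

FE 39 B3 44 76 77

131349842442750 in hexadecimal, padded to 48 bits, is 0x777644B339FE.
Split into bytes (most-significant first): 77 76 44 B3 39 FE.
Little-endian stores the least-significant byte at the lowest address.
So at ascending addresses the bytes are FE 39 B3 44 76 77.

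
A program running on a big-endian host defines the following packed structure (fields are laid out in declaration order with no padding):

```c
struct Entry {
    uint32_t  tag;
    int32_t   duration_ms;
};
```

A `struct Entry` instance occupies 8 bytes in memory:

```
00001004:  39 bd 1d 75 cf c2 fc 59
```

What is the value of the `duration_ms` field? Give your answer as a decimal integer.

`duration_ms` follows `tag` (4 bytes), so it starts at byte offset 4 and occupies 4 bytes.
Bytes at offsets 4..7: CF C2 FC 59.
In big-endian order the high byte comes first in memory.
The bytes are already most-significant first: 0xCFC2FC59.
Top bit is set, so as a signed 32-bit value this is 0xCFC2FC59 − 2^32 = -809304999.

-809304999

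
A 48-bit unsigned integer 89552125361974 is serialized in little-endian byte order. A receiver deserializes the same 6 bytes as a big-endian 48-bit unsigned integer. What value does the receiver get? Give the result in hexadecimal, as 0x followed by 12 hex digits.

89552125361974 in 48-bit hexadecimal is 0x51727A9EFF36.
Stored little-endian, the bytes at ascending addresses are 36 FF 9E 7A 72 51.
Read back as big-endian, the last byte is least significant, giving 0x36FF9E7A7251.

0x36FF9E7A7251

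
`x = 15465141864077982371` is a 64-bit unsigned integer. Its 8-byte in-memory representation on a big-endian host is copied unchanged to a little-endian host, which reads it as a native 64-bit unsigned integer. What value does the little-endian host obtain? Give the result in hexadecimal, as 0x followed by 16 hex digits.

15465141864077982371 in 64-bit hexadecimal is 0xD69F38966963FAA3.
Stored big-endian, the bytes at ascending addresses are D6 9F 38 96 69 63 FA A3.
Read back as little-endian, the first byte is least significant, giving 0xA3FA636996389FD6.

0xA3FA636996389FD6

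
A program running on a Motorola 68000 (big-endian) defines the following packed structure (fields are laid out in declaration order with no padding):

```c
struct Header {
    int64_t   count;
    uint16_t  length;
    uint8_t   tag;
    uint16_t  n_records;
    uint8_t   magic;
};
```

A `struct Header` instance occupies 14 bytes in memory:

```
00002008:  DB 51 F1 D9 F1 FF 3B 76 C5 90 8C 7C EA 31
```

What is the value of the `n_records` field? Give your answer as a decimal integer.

31978

`n_records` follows `count` (8 B), `length` (2 B), `tag` (1 B), so it starts at offset 8 + 2 + 1 = 11 and occupies 2 bytes.
Bytes at offsets 11..12: 7C EA.
In big-endian order the high byte comes first in memory.
The bytes are already most-significant first: 0x7CEA.
0x7CEA = 31978.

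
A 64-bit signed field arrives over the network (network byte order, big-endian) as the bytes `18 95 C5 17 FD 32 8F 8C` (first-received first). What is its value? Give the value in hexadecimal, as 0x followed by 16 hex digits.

0x1895C517FD328F8C

Big-endian: lowest address holds the most-significant byte.
The bytes are already most-significant first: 0x1895C517FD328F8C.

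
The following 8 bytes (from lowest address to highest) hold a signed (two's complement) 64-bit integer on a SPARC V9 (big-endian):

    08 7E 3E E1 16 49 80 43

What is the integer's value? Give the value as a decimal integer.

611995735831445571

Big-endian: lowest address holds the most-significant byte.
The bytes are already most-significant first: 0x087E3EE116498043.
0x087E3EE116498043 = 611995735831445571.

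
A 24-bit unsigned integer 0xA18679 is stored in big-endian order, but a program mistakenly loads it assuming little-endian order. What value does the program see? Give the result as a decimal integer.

Stored big-endian, the bytes at ascending addresses are A1 86 79.
Read back as little-endian, the first byte is least significant, giving 0x7986A1.
0x7986A1 = 7964321.

7964321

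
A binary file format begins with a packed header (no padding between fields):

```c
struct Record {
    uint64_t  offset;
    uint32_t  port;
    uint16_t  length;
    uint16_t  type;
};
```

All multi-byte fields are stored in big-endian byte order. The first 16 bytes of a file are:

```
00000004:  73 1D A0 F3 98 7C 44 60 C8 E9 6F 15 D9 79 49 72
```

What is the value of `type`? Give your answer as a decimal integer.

`type` follows `offset` (8 B), `port` (4 B), `length` (2 B), so it starts at offset 8 + 4 + 2 = 14 and occupies 2 bytes.
Bytes at offsets 14..15: 49 72.
Big-endian stores the most-significant byte at the lowest address.
The bytes are already most-significant first: 0x4972.
0x4972 = 18802.

18802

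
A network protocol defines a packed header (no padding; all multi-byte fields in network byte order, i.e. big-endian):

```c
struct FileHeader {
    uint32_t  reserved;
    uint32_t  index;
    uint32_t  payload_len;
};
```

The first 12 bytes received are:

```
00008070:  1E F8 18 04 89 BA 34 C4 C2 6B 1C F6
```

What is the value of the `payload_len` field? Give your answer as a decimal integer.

`payload_len` follows `reserved` (4 B), `index` (4 B), so it starts at offset 4 + 4 = 8 and occupies 4 bytes.
Bytes at offsets 8..11: C2 6B 1C F6.
Big-endian stores the most-significant byte at the lowest address.
The bytes are already most-significant first: 0xC26B1CF6.
0xC26B1CF6 = 3261799670.

3261799670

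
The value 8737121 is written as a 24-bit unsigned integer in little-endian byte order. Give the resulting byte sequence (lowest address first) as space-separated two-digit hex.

8737121 in hexadecimal, padded to 24 bits, is 0x855161.
Split into bytes (most-significant first): 85 51 61.
Little-endian: lowest address holds the least-significant byte.
So at ascending addresses the bytes are 61 51 85.

61 51 85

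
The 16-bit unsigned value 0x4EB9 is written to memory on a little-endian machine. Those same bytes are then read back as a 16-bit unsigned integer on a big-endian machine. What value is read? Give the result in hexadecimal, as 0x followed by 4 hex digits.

Stored little-endian, the bytes at ascending addresses are B9 4E.
Read back as big-endian, the last byte is least significant, giving 0xB94E.

0xB94E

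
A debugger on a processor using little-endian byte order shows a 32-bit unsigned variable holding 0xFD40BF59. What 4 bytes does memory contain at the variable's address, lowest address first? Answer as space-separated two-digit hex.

59 BF 40 FD

Split into bytes (most-significant first): FD 40 BF 59.
Little-endian stores the least-significant byte at the lowest address.
So at ascending addresses the bytes are 59 BF 40 FD.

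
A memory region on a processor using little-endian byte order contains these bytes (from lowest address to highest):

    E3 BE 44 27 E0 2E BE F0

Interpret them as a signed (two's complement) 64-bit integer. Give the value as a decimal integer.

-1099389718765453597

In little-endian order the low byte comes first in memory.
Reassemble most-significant byte first: F0 BE 2E E0 27 44 BE E3 → 0xF0BE2EE02744BEE3.
Top bit is set, so as a signed 64-bit value this is 0xF0BE2EE02744BEE3 − 2^64 = -1099389718765453597.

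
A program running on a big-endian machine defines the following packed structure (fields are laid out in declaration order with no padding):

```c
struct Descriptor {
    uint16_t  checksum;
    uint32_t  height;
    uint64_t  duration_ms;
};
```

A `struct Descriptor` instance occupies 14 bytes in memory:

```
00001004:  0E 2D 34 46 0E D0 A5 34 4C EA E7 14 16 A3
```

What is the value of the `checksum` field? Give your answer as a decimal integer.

`checksum` is the first field, at byte offset 0, occupying 2 bytes.
Bytes at offsets 0..1: 0E 2D.
Big-endian stores the most-significant byte at the lowest address.
The bytes are already most-significant first: 0x0E2D.
0x0E2D = 3629.

3629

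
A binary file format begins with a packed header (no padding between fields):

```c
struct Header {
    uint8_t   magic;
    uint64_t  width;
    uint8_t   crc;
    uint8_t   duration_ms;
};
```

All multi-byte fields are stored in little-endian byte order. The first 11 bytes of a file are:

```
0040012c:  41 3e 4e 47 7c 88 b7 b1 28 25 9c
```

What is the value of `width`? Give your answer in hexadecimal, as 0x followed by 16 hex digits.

0x28B1B7887C474E3E

`width` follows `magic` (1 byte), so it starts at byte offset 1 and occupies 8 bytes.
Bytes at offsets 1..8: 3E 4E 47 7C 88 B7 B1 28.
Little-endian: lowest address holds the least-significant byte.
Reassemble most-significant byte first: 28 B1 B7 88 7C 47 4E 3E → 0x28B1B7887C474E3E.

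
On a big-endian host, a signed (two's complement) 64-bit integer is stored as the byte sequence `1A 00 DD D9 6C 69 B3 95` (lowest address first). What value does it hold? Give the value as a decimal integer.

1873741370882634645

Big-endian: lowest address holds the most-significant byte.
The bytes are already most-significant first: 0x1A00DDD96C69B395.
0x1A00DDD96C69B395 = 1873741370882634645.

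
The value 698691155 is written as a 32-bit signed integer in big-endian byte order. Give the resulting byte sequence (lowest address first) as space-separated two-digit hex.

698691155 in hexadecimal, padded to 32 bits, is 0x29A52E53.
Split into bytes (most-significant first): 29 A5 2E 53.
Big-endian: lowest address holds the most-significant byte.
So the memory order matches the most-significant-first order: 29 A5 2E 53.

29 A5 2E 53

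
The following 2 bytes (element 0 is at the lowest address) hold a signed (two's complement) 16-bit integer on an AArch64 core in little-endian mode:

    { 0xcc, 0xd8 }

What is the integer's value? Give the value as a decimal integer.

-10036

Little-endian stores the least-significant byte at the lowest address.
Reassemble most-significant byte first: D8 CC → 0xD8CC.
Top bit is set, so as a signed 16-bit value this is 0xD8CC − 2^16 = -10036.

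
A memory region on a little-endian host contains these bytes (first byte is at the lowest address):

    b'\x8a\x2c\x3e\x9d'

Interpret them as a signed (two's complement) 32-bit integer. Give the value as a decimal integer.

Little-endian stores the least-significant byte at the lowest address.
Reassemble most-significant byte first: 9D 3E 2C 8A → 0x9D3E2C8A.
Top bit is set, so as a signed 32-bit value this is 0x9D3E2C8A − 2^32 = -1656869750.

-1656869750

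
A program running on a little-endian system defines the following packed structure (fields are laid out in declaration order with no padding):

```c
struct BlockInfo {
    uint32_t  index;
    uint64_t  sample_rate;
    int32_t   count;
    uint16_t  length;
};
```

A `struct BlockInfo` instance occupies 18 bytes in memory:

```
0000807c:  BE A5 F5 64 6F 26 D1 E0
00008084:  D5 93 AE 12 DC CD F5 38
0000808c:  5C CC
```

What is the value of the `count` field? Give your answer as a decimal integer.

`count` follows `index` (4 B), `sample_rate` (8 B), so it starts at offset 4 + 8 = 12 and occupies 4 bytes.
Bytes at offsets 12..15: DC CD F5 38.
In little-endian order the low byte comes first in memory.
Reassemble most-significant byte first: 38 F5 CD DC → 0x38F5CDDC.
0x38F5CDDC = 955633116.

955633116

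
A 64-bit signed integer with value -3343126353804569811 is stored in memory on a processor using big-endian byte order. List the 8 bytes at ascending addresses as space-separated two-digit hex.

Two's complement of -3343126353804569811 in 64 bits: 3343126353804569811 = 0x2E652BB4C5C4ACD3; invert → 0xD19AD44B3A3B532C; add 1 → 0xD19AD44B3A3B532D.
Split into bytes (most-significant first): D1 9A D4 4B 3A 3B 53 2D.
Big-endian: lowest address holds the most-significant byte.
So the memory order matches the most-significant-first order: D1 9A D4 4B 3A 3B 53 2D.

D1 9A D4 4B 3A 3B 53 2D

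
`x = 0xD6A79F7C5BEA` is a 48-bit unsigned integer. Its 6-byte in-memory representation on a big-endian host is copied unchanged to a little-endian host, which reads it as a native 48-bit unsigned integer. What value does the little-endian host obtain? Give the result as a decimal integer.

Stored big-endian, the bytes at ascending addresses are D6 A7 9F 7C 5B EA.
Read back as little-endian, the first byte is least significant, giving 0xEA5B7C9FA7D6.
0xEA5B7C9FA7D6 = 257678653761494.

257678653761494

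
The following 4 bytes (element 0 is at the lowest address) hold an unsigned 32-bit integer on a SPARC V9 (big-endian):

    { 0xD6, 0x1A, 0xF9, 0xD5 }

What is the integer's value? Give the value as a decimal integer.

Big-endian stores the most-significant byte at the lowest address.
The bytes are already most-significant first: 0xD61AF9D5.
0xD61AF9D5 = 3592092117.

3592092117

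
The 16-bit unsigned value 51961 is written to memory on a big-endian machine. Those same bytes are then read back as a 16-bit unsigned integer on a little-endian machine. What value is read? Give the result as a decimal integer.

51961 in 16-bit hexadecimal is 0xCAF9.
Stored big-endian, the bytes at ascending addresses are CA F9.
Read back as little-endian, the first byte is least significant, giving 0xF9CA.
0xF9CA = 63946.

63946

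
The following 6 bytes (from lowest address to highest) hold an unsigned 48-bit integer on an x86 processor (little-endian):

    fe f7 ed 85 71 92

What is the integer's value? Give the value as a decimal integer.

Little-endian stores the least-significant byte at the lowest address.
Reassemble most-significant byte first: 92 71 85 ED F7 FE → 0x927185EDF7FE.
0x927185EDF7FE = 161016275924990.

161016275924990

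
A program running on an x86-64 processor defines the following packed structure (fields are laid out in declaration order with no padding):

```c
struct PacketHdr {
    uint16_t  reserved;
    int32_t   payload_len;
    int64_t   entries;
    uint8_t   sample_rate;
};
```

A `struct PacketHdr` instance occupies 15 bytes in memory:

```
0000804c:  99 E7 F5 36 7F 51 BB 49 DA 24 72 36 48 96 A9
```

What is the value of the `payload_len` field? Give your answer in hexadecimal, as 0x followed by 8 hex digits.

`payload_len` follows `reserved` (2 bytes), so it starts at byte offset 2 and occupies 4 bytes.
Bytes at offsets 2..5: F5 36 7F 51.
Little-endian stores the least-significant byte at the lowest address.
Reassemble most-significant byte first: 51 7F 36 F5 → 0x517F36F5.

0x517F36F5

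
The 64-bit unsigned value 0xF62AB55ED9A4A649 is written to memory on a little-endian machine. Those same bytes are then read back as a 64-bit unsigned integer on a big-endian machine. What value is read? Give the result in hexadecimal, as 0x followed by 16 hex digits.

Stored little-endian, the bytes at ascending addresses are 49 A6 A4 D9 5E B5 2A F6.
Read back as big-endian, the last byte is least significant, giving 0x49A6A4D95EB52AF6.

0x49A6A4D95EB52AF6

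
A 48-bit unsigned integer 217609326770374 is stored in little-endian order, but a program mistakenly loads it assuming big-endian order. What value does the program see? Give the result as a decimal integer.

217946490071749

217609326770374 in 48-bit hexadecimal is 0xC5EA1E9F38C6.
Stored little-endian, the bytes at ascending addresses are C6 38 9F 1E EA C5.
Read back as big-endian, the last byte is least significant, giving 0xC6389F1EEAC5.
0xC6389F1EEAC5 = 217946490071749.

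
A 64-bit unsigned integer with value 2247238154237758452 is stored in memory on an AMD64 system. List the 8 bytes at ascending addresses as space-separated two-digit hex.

F4 CB 0B E5 31 CB 2F 1F

2247238154237758452 in hexadecimal, padded to 64 bits, is 0x1F2FCB31E50BCBF4.
Split into bytes (most-significant first): 1F 2F CB 31 E5 0B CB F4.
Little-endian stores the least-significant byte at the lowest address.
So at ascending addresses the bytes are F4 CB 0B E5 31 CB 2F 1F.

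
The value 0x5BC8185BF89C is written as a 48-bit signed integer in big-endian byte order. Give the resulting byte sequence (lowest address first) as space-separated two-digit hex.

5B C8 18 5B F8 9C

Split into bytes (most-significant first): 5B C8 18 5B F8 9C.
In big-endian order the high byte comes first in memory.
So the memory order matches the most-significant-first order: 5B C8 18 5B F8 9C.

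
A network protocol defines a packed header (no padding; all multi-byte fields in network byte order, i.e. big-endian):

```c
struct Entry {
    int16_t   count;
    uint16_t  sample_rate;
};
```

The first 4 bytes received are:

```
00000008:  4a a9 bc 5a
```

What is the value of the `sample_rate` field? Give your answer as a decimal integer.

`sample_rate` follows `count` (2 bytes), so it starts at byte offset 2 and occupies 2 bytes.
Bytes at offsets 2..3: BC 5A.
Big-endian: lowest address holds the most-significant byte.
The bytes are already most-significant first: 0xBC5A.
0xBC5A = 48218.

48218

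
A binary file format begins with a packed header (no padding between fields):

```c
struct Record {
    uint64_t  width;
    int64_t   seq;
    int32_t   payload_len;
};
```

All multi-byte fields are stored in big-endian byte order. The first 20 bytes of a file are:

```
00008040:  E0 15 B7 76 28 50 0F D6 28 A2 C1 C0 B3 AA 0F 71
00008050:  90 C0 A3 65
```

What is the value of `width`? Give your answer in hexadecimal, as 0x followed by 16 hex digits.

0xE015B77628500FD6

`width` is the first field, at byte offset 0, occupying 8 bytes.
Bytes at offsets 0..7: E0 15 B7 76 28 50 0F D6.
Big-endian: lowest address holds the most-significant byte.
The bytes are already most-significant first: 0xE015B77628500FD6.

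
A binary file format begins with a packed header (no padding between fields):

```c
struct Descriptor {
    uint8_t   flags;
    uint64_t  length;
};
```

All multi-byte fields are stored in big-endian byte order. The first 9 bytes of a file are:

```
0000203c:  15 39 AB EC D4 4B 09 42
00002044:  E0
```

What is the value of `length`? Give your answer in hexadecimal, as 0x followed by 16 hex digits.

`length` follows `flags` (1 byte), so it starts at byte offset 1 and occupies 8 bytes.
Bytes at offsets 1..8: 39 AB EC D4 4B 09 42 E0.
Big-endian: lowest address holds the most-significant byte.
The bytes are already most-significant first: 0x39ABECD44B0942E0.

0x39ABECD44B0942E0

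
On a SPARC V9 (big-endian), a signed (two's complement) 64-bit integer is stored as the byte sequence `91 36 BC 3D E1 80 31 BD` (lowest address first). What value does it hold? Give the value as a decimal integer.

Big-endian stores the most-significant byte at the lowest address.
The bytes are already most-significant first: 0x9136BC3DE18031BD.
Top bit is set, so as a signed 64-bit value this is 0x9136BC3DE18031BD − 2^64 = -7982986315505323587.

-7982986315505323587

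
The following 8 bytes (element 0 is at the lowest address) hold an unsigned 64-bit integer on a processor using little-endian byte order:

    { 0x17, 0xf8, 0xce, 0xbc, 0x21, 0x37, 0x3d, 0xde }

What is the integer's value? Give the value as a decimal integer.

Little-endian: lowest address holds the least-significant byte.
Reassemble most-significant byte first: DE 3D 37 21 BC CE F8 17 → 0xDE3D3721BCCEF817.
0xDE3D3721BCCEF817 = 16014016468040480791.

16014016468040480791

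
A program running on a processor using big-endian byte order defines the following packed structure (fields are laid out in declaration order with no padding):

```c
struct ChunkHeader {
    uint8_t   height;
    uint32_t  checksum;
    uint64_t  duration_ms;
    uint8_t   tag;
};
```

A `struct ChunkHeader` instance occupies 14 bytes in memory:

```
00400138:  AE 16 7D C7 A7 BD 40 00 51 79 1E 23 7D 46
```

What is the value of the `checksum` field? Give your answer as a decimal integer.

`checksum` follows `height` (1 byte), so it starts at byte offset 1 and occupies 4 bytes.
Bytes at offsets 1..4: 16 7D C7 A7.
Big-endian: lowest address holds the most-significant byte.
The bytes are already most-significant first: 0x167DC7A7.
0x167DC7A7 = 377341863.

377341863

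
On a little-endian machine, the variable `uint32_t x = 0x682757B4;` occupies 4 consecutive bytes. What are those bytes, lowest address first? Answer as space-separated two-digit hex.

Split into bytes (most-significant first): 68 27 57 B4.
Little-endian stores the least-significant byte at the lowest address.
So at ascending addresses the bytes are B4 57 27 68.

B4 57 27 68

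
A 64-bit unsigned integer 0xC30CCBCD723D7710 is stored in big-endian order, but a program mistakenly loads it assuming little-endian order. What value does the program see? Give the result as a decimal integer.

Stored big-endian, the bytes at ascending addresses are C3 0C CB CD 72 3D 77 10.
Read back as little-endian, the first byte is least significant, giving 0x10773D72CDCB0CC3.
0x10773D72CDCB0CC3 = 1186484590123617475.

1186484590123617475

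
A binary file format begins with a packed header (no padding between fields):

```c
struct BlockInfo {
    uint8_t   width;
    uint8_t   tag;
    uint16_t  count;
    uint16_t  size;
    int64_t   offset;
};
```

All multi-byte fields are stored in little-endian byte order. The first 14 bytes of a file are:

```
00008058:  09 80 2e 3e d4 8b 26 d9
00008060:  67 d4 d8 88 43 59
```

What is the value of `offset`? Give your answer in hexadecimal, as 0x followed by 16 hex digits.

`offset` follows `width` (1 B), `tag` (1 B), `count` (2 B), `size` (2 B), so it starts at offset 1 + 1 + 2 + 2 = 6 and occupies 8 bytes.
Bytes at offsets 6..13: 26 D9 67 D4 D8 88 43 59.
Little-endian: lowest address holds the least-significant byte.
Reassemble most-significant byte first: 59 43 88 D8 D4 67 D9 26 → 0x594388D8D467D926.

0x594388D8D467D926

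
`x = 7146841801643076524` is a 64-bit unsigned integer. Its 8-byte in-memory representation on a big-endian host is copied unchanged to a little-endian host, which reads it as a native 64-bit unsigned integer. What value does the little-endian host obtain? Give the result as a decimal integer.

7146841801643076524 in 64-bit hexadecimal is 0x632EAEC0C4D92BAC.
Stored big-endian, the bytes at ascending addresses are 63 2E AE C0 C4 D9 2B AC.
Read back as little-endian, the first byte is least significant, giving 0xAC2BD9C4C0AE2E63.
0xAC2BD9C4C0AE2E63 = 12406249037591621219.

12406249037591621219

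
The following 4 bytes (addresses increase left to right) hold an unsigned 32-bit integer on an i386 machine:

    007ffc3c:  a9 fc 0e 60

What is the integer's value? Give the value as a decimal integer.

Little-endian: lowest address holds the least-significant byte.
Reassemble most-significant byte first: 60 0E FC A9 → 0x600EFCA9.
0x600EFCA9 = 1611594921.

1611594921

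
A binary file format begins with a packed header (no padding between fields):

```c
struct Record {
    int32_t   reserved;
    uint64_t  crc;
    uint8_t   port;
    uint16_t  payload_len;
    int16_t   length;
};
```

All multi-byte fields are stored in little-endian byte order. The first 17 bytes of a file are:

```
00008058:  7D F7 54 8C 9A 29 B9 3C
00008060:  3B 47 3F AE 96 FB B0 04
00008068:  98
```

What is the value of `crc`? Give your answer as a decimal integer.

`crc` follows `reserved` (4 bytes), so it starts at byte offset 4 and occupies 8 bytes.
Bytes at offsets 4..11: 9A 29 B9 3C 3B 47 3F AE.
Little-endian stores the least-significant byte at the lowest address.
Reassemble most-significant byte first: AE 3F 47 3B 3C B9 29 9A → 0xAE3F473B3CB9299A.
0xAE3F473B3CB9299A = 12555832605879642522.

12555832605879642522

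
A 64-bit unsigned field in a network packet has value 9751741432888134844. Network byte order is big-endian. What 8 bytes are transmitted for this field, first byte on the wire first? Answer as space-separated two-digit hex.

9751741432888134844 in hexadecimal, padded to 64 bits, is 0x8755252A90C18CBC.
Split into bytes (most-significant first): 87 55 25 2A 90 C1 8C BC.
Big-endian stores the most-significant byte at the lowest address.
So the memory order matches the most-significant-first order: 87 55 25 2A 90 C1 8C BC.

87 55 25 2A 90 C1 8C BC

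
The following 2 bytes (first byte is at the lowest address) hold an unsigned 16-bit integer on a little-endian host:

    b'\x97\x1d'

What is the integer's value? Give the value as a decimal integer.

7575

In little-endian order the low byte comes first in memory.
Reassemble most-significant byte first: 1D 97 → 0x1D97.
0x1D97 = 7575.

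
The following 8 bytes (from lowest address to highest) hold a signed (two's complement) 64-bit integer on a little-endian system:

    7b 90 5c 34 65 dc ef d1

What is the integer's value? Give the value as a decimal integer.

-3319192073120477061

In little-endian order the low byte comes first in memory.
Reassemble most-significant byte first: D1 EF DC 65 34 5C 90 7B → 0xD1EFDC65345C907B.
Top bit is set, so as a signed 64-bit value this is 0xD1EFDC65345C907B − 2^64 = -3319192073120477061.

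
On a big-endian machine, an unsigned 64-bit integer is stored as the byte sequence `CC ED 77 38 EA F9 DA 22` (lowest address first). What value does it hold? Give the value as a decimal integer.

14766589839561841186

Big-endian stores the most-significant byte at the lowest address.
The bytes are already most-significant first: 0xCCED7738EAF9DA22.
0xCCED7738EAF9DA22 = 14766589839561841186.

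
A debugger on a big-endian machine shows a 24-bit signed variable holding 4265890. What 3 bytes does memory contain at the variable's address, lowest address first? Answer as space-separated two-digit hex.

41 17 A2

4265890 in hexadecimal, padded to 24 bits, is 0x4117A2.
Split into bytes (most-significant first): 41 17 A2.
In big-endian order the high byte comes first in memory.
So the memory order matches the most-significant-first order: 41 17 A2.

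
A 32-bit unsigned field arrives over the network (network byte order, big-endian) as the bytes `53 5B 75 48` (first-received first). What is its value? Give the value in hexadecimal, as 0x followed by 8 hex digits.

Big-endian stores the most-significant byte at the lowest address.
The bytes are already most-significant first: 0x535B7548.

0x535B7548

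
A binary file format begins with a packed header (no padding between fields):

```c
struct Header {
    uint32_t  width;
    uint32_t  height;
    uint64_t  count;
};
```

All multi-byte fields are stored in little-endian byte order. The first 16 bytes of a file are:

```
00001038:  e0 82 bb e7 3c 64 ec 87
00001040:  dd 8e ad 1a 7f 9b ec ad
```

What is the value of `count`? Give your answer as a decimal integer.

12532562833275981533

`count` follows `width` (4 B), `height` (4 B), so it starts at offset 4 + 4 = 8 and occupies 8 bytes.
Bytes at offsets 8..15: DD 8E AD 1A 7F 9B EC AD.
In little-endian order the low byte comes first in memory.
Reassemble most-significant byte first: AD EC 9B 7F 1A AD 8E DD → 0xADEC9B7F1AAD8EDD.
0xADEC9B7F1AAD8EDD = 12532562833275981533.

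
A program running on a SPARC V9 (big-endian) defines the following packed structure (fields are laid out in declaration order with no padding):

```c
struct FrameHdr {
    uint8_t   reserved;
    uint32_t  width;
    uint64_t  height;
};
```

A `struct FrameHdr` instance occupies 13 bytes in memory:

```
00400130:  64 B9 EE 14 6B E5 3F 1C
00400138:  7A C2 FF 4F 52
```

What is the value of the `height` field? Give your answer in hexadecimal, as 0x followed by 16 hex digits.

`height` follows `reserved` (1 B), `width` (4 B), so it starts at offset 1 + 4 = 5 and occupies 8 bytes.
Bytes at offsets 5..12: E5 3F 1C 7A C2 FF 4F 52.
In big-endian order the high byte comes first in memory.
The bytes are already most-significant first: 0xE53F1C7AC2FF4F52.

0xE53F1C7AC2FF4F52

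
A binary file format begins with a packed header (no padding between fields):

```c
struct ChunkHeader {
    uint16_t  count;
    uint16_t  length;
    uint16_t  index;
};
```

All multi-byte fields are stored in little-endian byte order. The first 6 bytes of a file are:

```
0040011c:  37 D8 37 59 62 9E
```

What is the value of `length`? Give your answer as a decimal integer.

22839

`length` follows `count` (2 bytes), so it starts at byte offset 2 and occupies 2 bytes.
Bytes at offsets 2..3: 37 59.
In little-endian order the low byte comes first in memory.
Reassemble most-significant byte first: 59 37 → 0x5937.
0x5937 = 22839.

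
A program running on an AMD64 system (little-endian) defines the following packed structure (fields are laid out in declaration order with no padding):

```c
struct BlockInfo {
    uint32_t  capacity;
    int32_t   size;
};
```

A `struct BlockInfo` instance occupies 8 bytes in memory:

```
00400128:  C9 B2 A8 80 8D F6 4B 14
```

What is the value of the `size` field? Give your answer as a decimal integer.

340522637

`size` follows `capacity` (4 bytes), so it starts at byte offset 4 and occupies 4 bytes.
Bytes at offsets 4..7: 8D F6 4B 14.
Little-endian: lowest address holds the least-significant byte.
Reassemble most-significant byte first: 14 4B F6 8D → 0x144BF68D.
0x144BF68D = 340522637.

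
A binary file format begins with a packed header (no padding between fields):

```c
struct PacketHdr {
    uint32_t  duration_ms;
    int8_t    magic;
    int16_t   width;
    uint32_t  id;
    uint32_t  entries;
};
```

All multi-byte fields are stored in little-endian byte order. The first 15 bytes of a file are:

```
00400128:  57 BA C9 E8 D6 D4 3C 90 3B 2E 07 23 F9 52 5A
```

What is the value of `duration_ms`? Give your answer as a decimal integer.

`duration_ms` is the first field, at byte offset 0, occupying 4 bytes.
Bytes at offsets 0..3: 57 BA C9 E8.
In little-endian order the low byte comes first in memory.
Reassemble most-significant byte first: E8 C9 BA 57 → 0xE8C9BA57.
0xE8C9BA57 = 3905534551.

3905534551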